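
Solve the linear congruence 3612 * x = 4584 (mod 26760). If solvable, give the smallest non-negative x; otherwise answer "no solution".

First find gcd(3612, 26760):
26760 = 7×3612 + 1476
3612 = 2×1476 + 660
1476 = 2×660 + 156
660 = 4×156 + 36
156 = 4×36 + 12
36 = 3×12 + 0
gcd = 12 and 12 | 4584, so solutions exist. Divide through by 12: 301x ≡ 382 (mod 2230).
Now find 301⁻¹ mod 2230:
2230 = 7×301 + 123
301 = 2×123 + 55
123 = 2×55 + 13
55 = 4×13 + 3
13 = 4×3 + 1
3 = 3×1 + 0
Back-substitute:
1 = 13 − 4·3
1 = −4·55 + 17·13
1 = 17·123 − 38·55
1 = −38·301 + 93·123
1 = 93·2230 − 689·301
So 301·(-689) ≡ 1 (mod 2230), i.e. 301⁻¹ ≡ 1541.
Then x ≡ 1541·382 ≡ 2172 (mod 2230); the smallest non-negative solution is x = 2172.

2172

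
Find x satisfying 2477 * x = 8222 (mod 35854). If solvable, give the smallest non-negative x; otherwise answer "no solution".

First find gcd(2477, 35854):
35854 = 14*2477 + 1176
2477 = 2*1176 + 125
1176 = 9*125 + 51
125 = 2*51 + 23
51 = 2*23 + 5
23 = 4*5 + 3
5 = 1*3 + 2
3 = 1*2 + 1
2 = 2*1 + 0
gcd = 1, so a unique solution mod 35854 exists.
Back-substitute for the Bézout coefficients:
1 = 3 − 2
1 = −5 + 2·3
1 = 2·23 − 9·5
1 = −9·51 + 20·23
1 = 20·125 − 49·51
1 = −49·1176 + 461·125
1 = 461·2477 − 971·1176
1 = −971·35854 + 14055·2477
So 2477·(14055) ≡ 1 (mod 35854), giving 2477⁻¹ ≡ 14055.
x ≡ 2477⁻¹·8222 ≡ 14055·8222 ≡ 2768 (mod 35854).

2768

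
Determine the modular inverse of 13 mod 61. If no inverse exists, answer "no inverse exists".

47

Extended Euclidean algorithm:
61 = 4×13 + 9
13 = 1×9 + 4
9 = 2×4 + 1
4 = 4×1 + 0
Since gcd(13, 61) = 1, back-substitute to write 1 as a combination:
1 = 9 − 2·4
1 = −2·13 + 3·9
1 = 3·61 − 14·13
Thus 13·(-14) ≡ 1 (mod 61); reducing, -14 mod 61 = 47.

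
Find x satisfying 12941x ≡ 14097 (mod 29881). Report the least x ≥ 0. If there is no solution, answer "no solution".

14317

First find gcd(12941, 29881):
29881 = 2·12941 + 3999
12941 = 3·3999 + 944
3999 = 4·944 + 223
944 = 4·223 + 52
223 = 4·52 + 15
52 = 3·15 + 7
15 = 2·7 + 1
7 = 7·1 + 0
gcd = 1, so a unique solution mod 29881 exists.
Back-substitute for the Bézout coefficients:
1 = 15 − 2·7
1 = −2·52 + 7·15
1 = 7·223 − 30·52
1 = −30·944 + 127·223
1 = 127·3999 − 538·944
1 = −538·12941 + 1741·3999
1 = 1741·29881 − 4020·12941
So 12941·(-4020) ≡ 1 (mod 29881), giving 12941⁻¹ ≡ 25861.
x ≡ 12941⁻¹·14097 ≡ 25861·14097 ≡ 14317 (mod 29881).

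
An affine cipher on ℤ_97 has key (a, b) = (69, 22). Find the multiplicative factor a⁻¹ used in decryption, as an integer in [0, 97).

Apply the Euclidean algorithm to 97 and 69:
97 = 1×69 + 28
69 = 2×28 + 13
28 = 2×13 + 2
13 = 6×2 + 1
2 = 2×1 + 0
Since gcd(69, 97) = 1, back-substitute to write 1 as a combination:
1 = 13 − 6·2
1 = −6·28 + 13·13
1 = 13·69 − 32·28
1 = −32·97 + 45·69
So 69·45 ≡ 1 (mod 97).

45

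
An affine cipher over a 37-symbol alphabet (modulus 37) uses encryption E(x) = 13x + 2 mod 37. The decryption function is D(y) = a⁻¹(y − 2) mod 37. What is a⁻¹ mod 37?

20

gcd(37, 13) by repeated division:
37 = 2×13 + 11
13 = 1×11 + 2
11 = 5×2 + 1
2 = 2×1 + 0
Since gcd(13, 37) = 1, back-substitute to write 1 as a combination:
1 = 11 − 5·2
1 = −5·13 + 6·11
1 = 6·37 − 17·13
So 13·(-17) ≡ 1 (mod 37), and -17 ≡ 20 (mod 37).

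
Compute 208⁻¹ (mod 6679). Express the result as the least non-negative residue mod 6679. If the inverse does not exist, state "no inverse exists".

Extended Euclidean algorithm:
6679 = 32·208 + 23
208 = 9·23 + 1
23 = 23·1 + 0
Since gcd(208, 6679) = 1, back-substitute to write 1 as a combination:
1 = 208 − 9·23
1 = −9·6679 + 289·208
So 208·289 ≡ 1 (mod 6679).

289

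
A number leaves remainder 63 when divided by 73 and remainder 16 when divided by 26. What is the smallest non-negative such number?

1888

Write x = 63 + 73·k. Then 73·k ≡ 16 − 63 ≡ 5 (mod 26).
Need 73⁻¹ mod 26. Extended Euclid on (26, 21):
26 = 1*21 + 5
21 = 4*5 + 1
5 = 5*1 + 0
Back-substitute:
1 = 21 − 4·5
1 = −4·26 + 5·21
73⁻¹ ≡ 5 (mod 26), so k ≡ 5·5 ≡ 25 (mod 26).
x = 63 + 73·25 = 1888.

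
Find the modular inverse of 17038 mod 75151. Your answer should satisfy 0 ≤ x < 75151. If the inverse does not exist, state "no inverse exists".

gcd(75151, 17038) by repeated division:
75151 = 4·17038 + 6999
17038 = 2·6999 + 3040
6999 = 2·3040 + 919
3040 = 3·919 + 283
919 = 3·283 + 70
283 = 4·70 + 3
70 = 23·3 + 1
3 = 3·1 + 0
The gcd is 1. Working backward:
1 = 70 − 23·3
1 = −23·283 + 93·70
1 = 93·919 − 302·283
1 = −302·3040 + 999·919
1 = 999·6999 − 2300·3040
1 = −2300·17038 + 5599·6999
1 = 5599·75151 − 24696·17038
Hence 17038⁻¹ ≡ -24696 ≡ 50455 (mod 75151).

50455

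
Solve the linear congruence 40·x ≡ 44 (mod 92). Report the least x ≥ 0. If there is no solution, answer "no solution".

8

First find gcd(40, 92):
92 = 2·40 + 12
40 = 3·12 + 4
12 = 3·4 + 0
gcd = 4 and 4 | 44, so solutions exist. Divide through by 4: 10x ≡ 11 (mod 23).
Now find 10⁻¹ mod 23:
23 = 2*10 + 3
10 = 3*3 + 1
3 = 3*1 + 0
Back-substitute:
1 = 10 − 3·3
1 = −3·23 + 7·10
So 10⁻¹ ≡ 7 (mod 23).
Then x ≡ 7·11 ≡ 8 (mod 23); the smallest non-negative solution is x = 8.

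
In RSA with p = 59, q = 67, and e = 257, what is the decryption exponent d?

φ(n) = (p−1)(q−1) = 58·66 = 3828.
Need d with 257·d ≡ 1 (mod 3828). Apply the extended Euclidean algorithm:
3828 = 14*257 + 230
257 = 1*230 + 27
230 = 8*27 + 14
27 = 1*14 + 13
14 = 1*13 + 1
13 = 13*1 + 0
Back-substitute:
1 = 14 − 13
1 = −27 + 2·14
1 = 2·230 − 17·27
1 = −17·257 + 19·230
1 = 19·3828 − 283·257
So 257·(-283) ≡ 1 (mod 3828), hence d ≡ -283 ≡ 3545 (mod 3828).

3545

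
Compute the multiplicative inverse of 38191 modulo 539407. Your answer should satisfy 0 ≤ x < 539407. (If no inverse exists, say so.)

254033

Extended Euclidean algorithm:
539407 = 14*38191 + 4733
38191 = 8*4733 + 327
4733 = 14*327 + 155
327 = 2*155 + 17
155 = 9*17 + 2
17 = 8*2 + 1
2 = 2*1 + 0
gcd = 1, so the inverse exists. Back-substitute:
1 = 17 − 8·2
1 = −8·155 + 73·17
1 = 73·327 − 154·155
1 = −154·4733 + 2229·327
1 = 2229·38191 − 17986·4733
1 = −17986·539407 + 254033·38191
So 38191·254033 ≡ 1 (mod 539407).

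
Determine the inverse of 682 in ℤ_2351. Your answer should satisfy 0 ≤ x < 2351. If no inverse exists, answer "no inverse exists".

Run Euclid on (2351, 682):
2351 = 3×682 + 305
682 = 2×305 + 72
305 = 4×72 + 17
72 = 4×17 + 4
17 = 4×4 + 1
4 = 4×1 + 0
The gcd is 1. Working backward:
1 = 17 − 4·4
1 = −4·72 + 17·17
1 = 17·305 − 72·72
1 = −72·682 + 161·305
1 = 161·2351 − 555·682
So 682·(-555) ≡ 1 (mod 2351), and -555 ≡ 1796 (mod 2351).

1796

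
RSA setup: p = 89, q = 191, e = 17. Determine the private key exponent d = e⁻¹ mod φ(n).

14753

φ(n) = (p−1)(q−1) = 88·190 = 16720.
Need d with 17·d ≡ 1 (mod 16720). Apply the extended Euclidean algorithm:
16720 = 983*17 + 9
17 = 1*9 + 8
9 = 1*8 + 1
8 = 8*1 + 0
Back-substitute:
1 = 9 − 8
1 = −17 + 2·9
1 = 2·16720 − 1967·17
So 17·(-1967) ≡ 1 (mod 16720), hence d ≡ -1967 ≡ 14753 (mod 16720).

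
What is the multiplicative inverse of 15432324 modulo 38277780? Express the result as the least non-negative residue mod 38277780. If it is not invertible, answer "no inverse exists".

no inverse exists

Euclidean algorithm on 38277780, 15432324:
38277780 = 2*15432324 + 7413132
15432324 = 2*7413132 + 606060
7413132 = 12*606060 + 140412
606060 = 4*140412 + 44412
140412 = 3*44412 + 7176
44412 = 6*7176 + 1356
7176 = 5*1356 + 396
1356 = 3*396 + 168
396 = 2*168 + 60
168 = 2*60 + 48
60 = 1*48 + 12
48 = 4*12 + 0
gcd(15432324, 38277780) = 12 ≠ 1, so 15432324 has no multiplicative inverse modulo 38277780.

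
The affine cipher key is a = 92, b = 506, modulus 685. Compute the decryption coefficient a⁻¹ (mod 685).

Extended Euclidean algorithm:
685 = 7*92 + 41
92 = 2*41 + 10
41 = 4*10 + 1
10 = 10*1 + 0
The gcd is 1. Working backward:
1 = 41 − 4·10
1 = −4·92 + 9·41
1 = 9·685 − 67·92
Thus 92·(-67) ≡ 1 (mod 685); reducing, -67 mod 685 = 618.

618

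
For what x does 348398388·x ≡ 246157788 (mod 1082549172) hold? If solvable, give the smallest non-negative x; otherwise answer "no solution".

33097594

First find gcd(348398388, 1082549172):
1082549172 = 3*348398388 + 37354008
348398388 = 9*37354008 + 12212316
37354008 = 3*12212316 + 717060
12212316 = 17*717060 + 22296
717060 = 32*22296 + 3588
22296 = 6*3588 + 768
3588 = 4*768 + 516
768 = 1*516 + 252
516 = 2*252 + 12
252 = 21*12 + 0
gcd = 12 and 12 | 246157788, so solutions exist. Divide through by 12: 29033199x ≡ 20513149 (mod 90212431).
Now find 29033199⁻¹ mod 90212431:
90212431 = 3×29033199 + 3112834
29033199 = 9×3112834 + 1017693
3112834 = 3×1017693 + 59755
1017693 = 17×59755 + 1858
59755 = 32×1858 + 299
1858 = 6×299 + 64
299 = 4×64 + 43
64 = 1×43 + 21
43 = 2×21 + 1
21 = 21×1 + 0
Back-substitute:
1 = 43 − 2·21
1 = −2·64 + 3·43
1 = 3·299 − 14·64
1 = −14·1858 + 87·299
1 = 87·59755 − 2798·1858
1 = −2798·1017693 + 47653·59755
1 = 47653·3112834 − 145757·1017693
1 = −145757·29033199 + 1359466·3112834
1 = 1359466·90212431 − 4224155·29033199
So 29033199·(-4224155) ≡ 1 (mod 90212431), i.e. 29033199⁻¹ ≡ 85988276.
Then x ≡ 85988276·20513149 ≡ 33097594 (mod 90212431); the smallest non-negative solution is x = 33097594.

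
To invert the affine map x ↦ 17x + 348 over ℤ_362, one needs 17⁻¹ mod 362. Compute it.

213

Extended Euclidean algorithm:
362 = 21×17 + 5
17 = 3×5 + 2
5 = 2×2 + 1
2 = 2×1 + 0
The gcd is 1. Working backward:
1 = 5 − 2·2
1 = −2·17 + 7·5
1 = 7·362 − 149·17
Thus 17·(-149) ≡ 1 (mod 362); reducing, -149 mod 362 = 213.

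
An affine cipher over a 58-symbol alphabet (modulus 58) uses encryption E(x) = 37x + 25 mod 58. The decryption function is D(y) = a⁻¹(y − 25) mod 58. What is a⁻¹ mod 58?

11

Extended Euclidean algorithm:
58 = 1·37 + 21
37 = 1·21 + 16
21 = 1·16 + 5
16 = 3·5 + 1
5 = 5·1 + 0
Since gcd(37, 58) = 1, back-substitute to write 1 as a combination:
1 = 16 − 3·5
1 = −3·21 + 4·16
1 = 4·37 − 7·21
1 = −7·58 + 11·37
So 37·11 ≡ 1 (mod 58).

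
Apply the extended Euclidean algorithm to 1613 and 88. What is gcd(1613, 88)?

Repeated division:
1613 = 18·88 + 29
88 = 3·29 + 1
29 = 29·1 + 0
gcd(1613, 88) = 1.
Back-substituting:
1 = 88 − 3·29
1 = −3·1613 + 55·88
So 1 = (-3)·1613 + (55)·88.

1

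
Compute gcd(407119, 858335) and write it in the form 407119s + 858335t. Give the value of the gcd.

1

Euclidean algorithm:
858335 = 2·407119 + 44097
407119 = 9·44097 + 10246
44097 = 4·10246 + 3113
10246 = 3·3113 + 907
3113 = 3·907 + 392
907 = 2·392 + 123
392 = 3·123 + 23
123 = 5·23 + 8
23 = 2·8 + 7
8 = 1·7 + 1
7 = 7·1 + 0
gcd(407119, 858335) = 1.
Working backward:
1 = 8 − 7
1 = −23 + 3·8
1 = 3·123 − 16·23
1 = −16·392 + 51·123
1 = 51·907 − 118·392
1 = −118·3113 + 405·907
1 = 405·10246 − 1333·3113
1 = −1333·44097 + 5737·10246
1 = 5737·407119 − 52966·44097
1 = −52966·858335 + 111669·407119
So 1 = (-52966)·858335 + (111669)·407119.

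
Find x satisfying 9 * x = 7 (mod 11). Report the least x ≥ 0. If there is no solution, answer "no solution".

2

First find gcd(9, 11):
11 = 1·9 + 2
9 = 4·2 + 1
2 = 2·1 + 0
gcd = 1, so a unique solution mod 11 exists.
Back-substitute for the Bézout coefficients:
1 = 9 − 4·2
1 = −4·11 + 5·9
So 9·(5) ≡ 1 (mod 11), giving 9⁻¹ ≡ 5.
x ≡ 9⁻¹·7 ≡ 5·7 ≡ 2 (mod 11).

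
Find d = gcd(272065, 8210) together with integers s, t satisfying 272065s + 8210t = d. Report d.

Euclidean algorithm:
272065 = 33·8210 + 1135
8210 = 7·1135 + 265
1135 = 4·265 + 75
265 = 3·75 + 40
75 = 1·40 + 35
40 = 1·35 + 5
35 = 7·5 + 0
gcd(272065, 8210) = 5.
Back-substituting:
5 = 40 − 35
5 = −75 + 2·40
5 = 2·265 − 7·75
5 = −7·1135 + 30·265
5 = 30·8210 − 217·1135
5 = −217·272065 + 7191·8210
So 5 = (-217)·272065 + (7191)·8210.

5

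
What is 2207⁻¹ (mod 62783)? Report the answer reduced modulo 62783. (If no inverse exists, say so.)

Extended Euclidean algorithm:
62783 = 28*2207 + 987
2207 = 2*987 + 233
987 = 4*233 + 55
233 = 4*55 + 13
55 = 4*13 + 3
13 = 4*3 + 1
3 = 3*1 + 0
gcd = 1, so the inverse exists. Back-substitute:
1 = 13 − 4·3
1 = −4·55 + 17·13
1 = 17·233 − 72·55
1 = −72·987 + 305·233
1 = 305·2207 − 682·987
1 = −682·62783 + 19401·2207
So 2207·19401 ≡ 1 (mod 62783).

19401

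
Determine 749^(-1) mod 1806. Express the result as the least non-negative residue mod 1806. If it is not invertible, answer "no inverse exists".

Compute gcd(749, 1806):
1806 = 2*749 + 308
749 = 2*308 + 133
308 = 2*133 + 42
133 = 3*42 + 7
42 = 6*7 + 0
Since gcd = 7 > 1, 749 is not a unit mod 1806.

no inverse exists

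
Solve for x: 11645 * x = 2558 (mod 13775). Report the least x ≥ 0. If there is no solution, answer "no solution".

gcd(11645, 13775):
13775 = 1×11645 + 2130
11645 = 5×2130 + 995
2130 = 2×995 + 140
995 = 7×140 + 15
140 = 9×15 + 5
15 = 3×5 + 0
gcd = 5, but 5 ∤ 2558, so the congruence has no solution.

no solution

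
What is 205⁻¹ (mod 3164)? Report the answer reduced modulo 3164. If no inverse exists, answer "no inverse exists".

1173

Run Euclid on (3164, 205):
3164 = 15*205 + 89
205 = 2*89 + 27
89 = 3*27 + 8
27 = 3*8 + 3
8 = 2*3 + 2
3 = 1*2 + 1
2 = 2*1 + 0
gcd = 1, so the inverse exists. Back-substitute:
1 = 3 − 2
1 = −8 + 3·3
1 = 3·27 − 10·8
1 = −10·89 + 33·27
1 = 33·205 − 76·89
1 = −76·3164 + 1173·205
So 205·1173 ≡ 1 (mod 3164).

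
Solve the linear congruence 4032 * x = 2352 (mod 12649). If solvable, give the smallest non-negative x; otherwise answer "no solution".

First find gcd(4032, 12649):
12649 = 3×4032 + 553
4032 = 7×553 + 161
553 = 3×161 + 70
161 = 2×70 + 21
70 = 3×21 + 7
21 = 3×7 + 0
gcd = 7 and 7 | 2352, so solutions exist. Divide through by 7: 576x ≡ 336 (mod 1807).
Now find 576⁻¹ mod 1807:
1807 = 3·576 + 79
576 = 7·79 + 23
79 = 3·23 + 10
23 = 2·10 + 3
10 = 3·3 + 1
3 = 3·1 + 0
Back-substitute:
1 = 10 − 3·3
1 = −3·23 + 7·10
1 = 7·79 − 24·23
1 = −24·576 + 175·79
1 = 175·1807 − 549·576
So 576·(-549) ≡ 1 (mod 1807), i.e. 576⁻¹ ≡ 1258.
Then x ≡ 1258·336 ≡ 1657 (mod 1807); the smallest non-negative solution is x = 1657.

1657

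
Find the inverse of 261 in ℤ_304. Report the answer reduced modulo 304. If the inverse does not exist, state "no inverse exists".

205

Run Euclid on (304, 261):
304 = 1·261 + 43
261 = 6·43 + 3
43 = 14·3 + 1
3 = 3·1 + 0
The gcd is 1. Working backward:
1 = 43 − 14·3
1 = −14·261 + 85·43
1 = 85·304 − 99·261
Thus 261·(-99) ≡ 1 (mod 304); reducing, -99 mod 304 = 205.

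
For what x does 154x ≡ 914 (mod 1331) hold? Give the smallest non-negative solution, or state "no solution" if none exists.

gcd(154, 1331):
1331 = 8*154 + 99
154 = 1*99 + 55
99 = 1*55 + 44
55 = 1*44 + 11
44 = 4*11 + 0
gcd = 11, but 11 ∤ 914, so the congruence has no solution.

no solution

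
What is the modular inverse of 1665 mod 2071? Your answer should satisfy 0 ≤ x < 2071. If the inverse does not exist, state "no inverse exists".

Run Euclid on (2071, 1665):
2071 = 1*1665 + 406
1665 = 4*406 + 41
406 = 9*41 + 37
41 = 1*37 + 4
37 = 9*4 + 1
4 = 4*1 + 0
gcd = 1, so the inverse exists. Back-substitute:
1 = 37 − 9·4
1 = −9·41 + 10·37
1 = 10·406 − 99·41
1 = −99·1665 + 406·406
1 = 406·2071 − 505·1665
Thus 1665·(-505) ≡ 1 (mod 2071); reducing, -505 mod 2071 = 1566.

1566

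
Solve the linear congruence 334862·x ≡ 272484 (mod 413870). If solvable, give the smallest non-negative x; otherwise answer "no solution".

105507

First find gcd(334862, 413870):
413870 = 1*334862 + 79008
334862 = 4*79008 + 18830
79008 = 4*18830 + 3688
18830 = 5*3688 + 390
3688 = 9*390 + 178
390 = 2*178 + 34
178 = 5*34 + 8
34 = 4*8 + 2
8 = 4*2 + 0
gcd = 2 and 2 | 272484, so solutions exist. Divide through by 2: 167431x ≡ 136242 (mod 206935).
Now find 167431⁻¹ mod 206935:
206935 = 1×167431 + 39504
167431 = 4×39504 + 9415
39504 = 4×9415 + 1844
9415 = 5×1844 + 195
1844 = 9×195 + 89
195 = 2×89 + 17
89 = 5×17 + 4
17 = 4×4 + 1
4 = 4×1 + 0
Back-substitute:
1 = 17 − 4·4
1 = −4·89 + 21·17
1 = 21·195 − 46·89
1 = −46·1844 + 435·195
1 = 435·9415 − 2221·1844
1 = −2221·39504 + 9319·9415
1 = 9319·167431 − 39497·39504
1 = −39497·206935 + 48816·167431
So 167431⁻¹ ≡ 48816 (mod 206935).
Then x ≡ 48816·136242 ≡ 105507 (mod 206935); the smallest non-negative solution is x = 105507.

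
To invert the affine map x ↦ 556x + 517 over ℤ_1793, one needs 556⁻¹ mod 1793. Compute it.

Extended Euclidean algorithm:
1793 = 3*556 + 125
556 = 4*125 + 56
125 = 2*56 + 13
56 = 4*13 + 4
13 = 3*4 + 1
4 = 4*1 + 0
The gcd is 1. Working backward:
1 = 13 − 3·4
1 = −3·56 + 13·13
1 = 13·125 − 29·56
1 = −29·556 + 129·125
1 = 129·1793 − 416·556
Hence 556⁻¹ ≡ -416 ≡ 1377 (mod 1793).

1377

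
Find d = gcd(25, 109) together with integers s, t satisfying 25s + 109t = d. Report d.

1

Euclidean algorithm:
109 = 4×25 + 9
25 = 2×9 + 7
9 = 1×7 + 2
7 = 3×2 + 1
2 = 2×1 + 0
gcd(25, 109) = 1.
Express as a combination:
1 = 7 − 3·2
1 = −3·9 + 4·7
1 = 4·25 − 11·9
1 = −11·109 + 48·25
So 1 = (-11)·109 + (48)·25.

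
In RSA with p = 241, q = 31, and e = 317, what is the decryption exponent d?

2453

φ(n) = (p−1)(q−1) = 240·30 = 7200.
Need d with 317·d ≡ 1 (mod 7200). Apply the extended Euclidean algorithm:
7200 = 22·317 + 226
317 = 1·226 + 91
226 = 2·91 + 44
91 = 2·44 + 3
44 = 14·3 + 2
3 = 1·2 + 1
2 = 2·1 + 0
Back-substitute:
1 = 3 − 2
1 = −44 + 15·3
1 = 15·91 − 31·44
1 = −31·226 + 77·91
1 = 77·317 − 108·226
1 = −108·7200 + 2453·317
So 317·2453 ≡ 1 (mod 7200), hence d = 2453.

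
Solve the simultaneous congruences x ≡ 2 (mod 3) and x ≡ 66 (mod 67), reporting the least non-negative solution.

Write x = 2 + 3·k. Then 3·k ≡ 66 − 2 ≡ 64 (mod 67).
Need 3⁻¹ mod 67. Extended Euclid on (67, 3):
67 = 22*3 + 1
3 = 3*1 + 0
Back-substitute:
1 = 67 − 22·3
3⁻¹ ≡ 45 (mod 67), so k ≡ 45·64 ≡ 66 (mod 67).
x = 2 + 3·66 = 200.

200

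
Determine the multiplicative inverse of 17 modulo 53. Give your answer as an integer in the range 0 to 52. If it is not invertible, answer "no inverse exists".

Run Euclid on (53, 17):
53 = 3×17 + 2
17 = 8×2 + 1
2 = 2×1 + 0
Since gcd(17, 53) = 1, back-substitute to write 1 as a combination:
1 = 17 − 8·2
1 = −8·53 + 25·17
So 17·25 ≡ 1 (mod 53).

25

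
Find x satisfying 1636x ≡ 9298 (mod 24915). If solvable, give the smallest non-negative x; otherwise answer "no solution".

First find gcd(1636, 24915):
24915 = 15×1636 + 375
1636 = 4×375 + 136
375 = 2×136 + 103
136 = 1×103 + 33
103 = 3×33 + 4
33 = 8×4 + 1
4 = 4×1 + 0
gcd = 1, so a unique solution mod 24915 exists.
Back-substitute for the Bézout coefficients:
1 = 33 − 8·4
1 = −8·103 + 25·33
1 = 25·136 − 33·103
1 = −33·375 + 91·136
1 = 91·1636 − 397·375
1 = −397·24915 + 6046·1636
So 1636·(6046) ≡ 1 (mod 24915), giving 1636⁻¹ ≡ 6046.
x ≡ 1636⁻¹·9298 ≡ 6046·9298 ≡ 7468 (mod 24915).

7468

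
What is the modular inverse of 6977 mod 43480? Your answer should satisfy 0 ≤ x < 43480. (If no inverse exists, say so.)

Run Euclid on (43480, 6977):
43480 = 6×6977 + 1618
6977 = 4×1618 + 505
1618 = 3×505 + 103
505 = 4×103 + 93
103 = 1×93 + 10
93 = 9×10 + 3
10 = 3×3 + 1
3 = 3×1 + 0
gcd = 1, so the inverse exists. Back-substitute:
1 = 10 − 3·3
1 = −3·93 + 28·10
1 = 28·103 − 31·93
1 = −31·505 + 152·103
1 = 152·1618 − 487·505
1 = −487·6977 + 2100·1618
1 = 2100·43480 − 13087·6977
Thus 6977·(-13087) ≡ 1 (mod 43480); reducing, -13087 mod 43480 = 30393.

30393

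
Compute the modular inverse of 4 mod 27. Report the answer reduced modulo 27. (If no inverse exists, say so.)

7

Run Euclid on (27, 4):
27 = 6·4 + 3
4 = 1·3 + 1
3 = 3·1 + 0
The gcd is 1. Working backward:
1 = 4 − 3
1 = −27 + 7·4
So 4·7 ≡ 1 (mod 27).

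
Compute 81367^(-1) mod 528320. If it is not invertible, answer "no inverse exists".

Euclidean algorithm on 528320, 81367:
528320 = 6·81367 + 40118
81367 = 2·40118 + 1131
40118 = 35·1131 + 533
1131 = 2·533 + 65
533 = 8·65 + 13
65 = 5·13 + 0
The gcd is 13, not 1, hence no inverse exists.

no inverse exists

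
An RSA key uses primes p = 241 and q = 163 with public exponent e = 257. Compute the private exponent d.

φ(n) = (p−1)(q−1) = 240·162 = 38880.
Need d with 257·d ≡ 1 (mod 38880). Apply the extended Euclidean algorithm:
38880 = 151·257 + 73
257 = 3·73 + 38
73 = 1·38 + 35
38 = 1·35 + 3
35 = 11·3 + 2
3 = 1·2 + 1
2 = 2·1 + 0
Back-substitute:
1 = 3 − 2
1 = −35 + 12·3
1 = 12·38 − 13·35
1 = −13·73 + 25·38
1 = 25·257 − 88·73
1 = −88·38880 + 13313·257
So 257·13313 ≡ 1 (mod 38880), hence d = 13313.

13313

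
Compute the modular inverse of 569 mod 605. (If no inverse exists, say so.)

84

Extended Euclidean algorithm:
605 = 1*569 + 36
569 = 15*36 + 29
36 = 1*29 + 7
29 = 4*7 + 1
7 = 7*1 + 0
Since gcd(569, 605) = 1, back-substitute to write 1 as a combination:
1 = 29 − 4·7
1 = −4·36 + 5·29
1 = 5·569 − 79·36
1 = −79·605 + 84·569
So 569·84 ≡ 1 (mod 605).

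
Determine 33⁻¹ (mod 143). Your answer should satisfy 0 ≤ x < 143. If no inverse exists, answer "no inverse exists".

no inverse exists

Euclidean algorithm on 143, 33:
143 = 4·33 + 11
33 = 3·11 + 0
gcd(33, 143) = 11 ≠ 1, so 33 has no multiplicative inverse modulo 143.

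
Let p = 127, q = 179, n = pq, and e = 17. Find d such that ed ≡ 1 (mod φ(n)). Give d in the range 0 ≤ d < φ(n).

φ(n) = (p−1)(q−1) = 126·178 = 22428.
Need d with 17·d ≡ 1 (mod 22428). Apply the extended Euclidean algorithm:
22428 = 1319·17 + 5
17 = 3·5 + 2
5 = 2·2 + 1
2 = 2·1 + 0
Back-substitute:
1 = 5 − 2·2
1 = −2·17 + 7·5
1 = 7·22428 − 9235·17
So 17·(-9235) ≡ 1 (mod 22428), hence d ≡ -9235 ≡ 13193 (mod 22428).

13193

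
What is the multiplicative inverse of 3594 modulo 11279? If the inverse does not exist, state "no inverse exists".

Extended Euclidean algorithm:
11279 = 3×3594 + 497
3594 = 7×497 + 115
497 = 4×115 + 37
115 = 3×37 + 4
37 = 9×4 + 1
4 = 4×1 + 0
The gcd is 1. Working backward:
1 = 37 − 9·4
1 = −9·115 + 28·37
1 = 28·497 − 121·115
1 = −121·3594 + 875·497
1 = 875·11279 − 2746·3594
So 3594·(-2746) ≡ 1 (mod 11279), and -2746 ≡ 8533 (mod 11279).

8533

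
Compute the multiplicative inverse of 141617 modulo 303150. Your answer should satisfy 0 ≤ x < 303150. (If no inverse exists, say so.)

Run Euclid on (303150, 141617):
303150 = 2×141617 + 19916
141617 = 7×19916 + 2205
19916 = 9×2205 + 71
2205 = 31×71 + 4
71 = 17×4 + 3
4 = 1×3 + 1
3 = 3×1 + 0
gcd = 1, so the inverse exists. Back-substitute:
1 = 4 − 3
1 = −71 + 18·4
1 = 18·2205 − 559·71
1 = −559·19916 + 5049·2205
1 = 5049·141617 − 35902·19916
1 = −35902·303150 + 76853·141617
So 141617·76853 ≡ 1 (mod 303150).

76853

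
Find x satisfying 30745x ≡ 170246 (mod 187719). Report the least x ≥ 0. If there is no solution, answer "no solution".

First find gcd(30745, 187719):
187719 = 6×30745 + 3249
30745 = 9×3249 + 1504
3249 = 2×1504 + 241
1504 = 6×241 + 58
241 = 4×58 + 9
58 = 6×9 + 4
9 = 2×4 + 1
4 = 4×1 + 0
gcd = 1, so a unique solution mod 187719 exists.
Back-substitute for the Bézout coefficients:
1 = 9 − 2·4
1 = −2·58 + 13·9
1 = 13·241 − 54·58
1 = −54·1504 + 337·241
1 = 337·3249 − 728·1504
1 = −728·30745 + 6889·3249
1 = 6889·187719 − 42062·30745
So 30745·(-42062) ≡ 1 (mod 187719), giving 30745⁻¹ ≡ 145657.
x ≡ 30745⁻¹·170246 ≡ 145657·170246 ≡ 29441 (mod 187719).

29441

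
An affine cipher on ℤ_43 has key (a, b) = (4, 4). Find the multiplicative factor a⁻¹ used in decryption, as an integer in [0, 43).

Extended Euclidean algorithm:
43 = 10*4 + 3
4 = 1*3 + 1
3 = 3*1 + 0
gcd = 1, so the inverse exists. Back-substitute:
1 = 4 − 3
1 = −43 + 11·4
So 4·11 ≡ 1 (mod 43).

11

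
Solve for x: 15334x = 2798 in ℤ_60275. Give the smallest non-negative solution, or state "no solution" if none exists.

14497

First find gcd(15334, 60275):
60275 = 3*15334 + 14273
15334 = 1*14273 + 1061
14273 = 13*1061 + 480
1061 = 2*480 + 101
480 = 4*101 + 76
101 = 1*76 + 25
76 = 3*25 + 1
25 = 25*1 + 0
gcd = 1, so a unique solution mod 60275 exists.
Back-substitute for the Bézout coefficients:
1 = 76 − 3·25
1 = −3·101 + 4·76
1 = 4·480 − 19·101
1 = −19·1061 + 42·480
1 = 42·14273 − 565·1061
1 = −565·15334 + 607·14273
1 = 607·60275 − 2386·15334
So 15334·(-2386) ≡ 1 (mod 60275), giving 15334⁻¹ ≡ 57889.
x ≡ 15334⁻¹·2798 ≡ 57889·2798 ≡ 14497 (mod 60275).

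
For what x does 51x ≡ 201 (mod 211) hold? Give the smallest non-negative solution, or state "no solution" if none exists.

First find gcd(51, 211):
211 = 4*51 + 7
51 = 7*7 + 2
7 = 3*2 + 1
2 = 2*1 + 0
gcd = 1, so a unique solution mod 211 exists.
Back-substitute for the Bézout coefficients:
1 = 7 − 3·2
1 = −3·51 + 22·7
1 = 22·211 − 91·51
So 51·(-91) ≡ 1 (mod 211), giving 51⁻¹ ≡ 120.
x ≡ 51⁻¹·201 ≡ 120·201 ≡ 66 (mod 211).

66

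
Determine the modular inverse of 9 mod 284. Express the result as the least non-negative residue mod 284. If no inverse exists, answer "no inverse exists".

Extended Euclidean algorithm:
284 = 31*9 + 5
9 = 1*5 + 4
5 = 1*4 + 1
4 = 4*1 + 0
Since gcd(9, 284) = 1, back-substitute to write 1 as a combination:
1 = 5 − 4
1 = −9 + 2·5
1 = 2·284 − 63·9
Thus 9·(-63) ≡ 1 (mod 284); reducing, -63 mod 284 = 221.

221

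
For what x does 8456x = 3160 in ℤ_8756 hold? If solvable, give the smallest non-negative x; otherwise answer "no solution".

1011

First find gcd(8456, 8756):
8756 = 1×8456 + 300
8456 = 28×300 + 56
300 = 5×56 + 20
56 = 2×20 + 16
20 = 1×16 + 4
16 = 4×4 + 0
gcd = 4 and 4 | 3160, so solutions exist. Divide through by 4: 2114x ≡ 790 (mod 2189).
Now find 2114⁻¹ mod 2189:
2189 = 1*2114 + 75
2114 = 28*75 + 14
75 = 5*14 + 5
14 = 2*5 + 4
5 = 1*4 + 1
4 = 4*1 + 0
Back-substitute:
1 = 5 − 4
1 = −14 + 3·5
1 = 3·75 − 16·14
1 = −16·2114 + 451·75
1 = 451·2189 − 467·2114
So 2114·(-467) ≡ 1 (mod 2189), i.e. 2114⁻¹ ≡ 1722.
Then x ≡ 1722·790 ≡ 1011 (mod 2189); the smallest non-negative solution is x = 1011.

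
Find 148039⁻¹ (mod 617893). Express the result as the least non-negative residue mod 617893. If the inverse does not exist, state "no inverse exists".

551583

Extended Euclidean algorithm:
617893 = 4×148039 + 25737
148039 = 5×25737 + 19354
25737 = 1×19354 + 6383
19354 = 3×6383 + 205
6383 = 31×205 + 28
205 = 7×28 + 9
28 = 3×9 + 1
9 = 9×1 + 0
Since gcd(148039, 617893) = 1, back-substitute to write 1 as a combination:
1 = 28 − 3·9
1 = −3·205 + 22·28
1 = 22·6383 − 685·205
1 = −685·19354 + 2077·6383
1 = 2077·25737 − 2762·19354
1 = −2762·148039 + 15887·25737
1 = 15887·617893 − 66310·148039
So 148039·(-66310) ≡ 1 (mod 617893), and -66310 ≡ 551583 (mod 617893).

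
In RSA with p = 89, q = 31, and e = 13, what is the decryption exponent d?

2437

φ(n) = (p−1)(q−1) = 88·30 = 2640.
Need d with 13·d ≡ 1 (mod 2640). Apply the extended Euclidean algorithm:
2640 = 203·13 + 1
13 = 13·1 + 0
Back-substitute:
1 = 2640 − 203·13
So 13·(-203) ≡ 1 (mod 2640), hence d ≡ -203 ≡ 2437 (mod 2640).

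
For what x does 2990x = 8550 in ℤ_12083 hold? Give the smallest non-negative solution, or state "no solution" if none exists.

9742

First find gcd(2990, 12083):
12083 = 4·2990 + 123
2990 = 24·123 + 38
123 = 3·38 + 9
38 = 4·9 + 2
9 = 4·2 + 1
2 = 2·1 + 0
gcd = 1, so a unique solution mod 12083 exists.
Back-substitute for the Bézout coefficients:
1 = 9 − 4·2
1 = −4·38 + 17·9
1 = 17·123 − 55·38
1 = −55·2990 + 1337·123
1 = 1337·12083 − 5403·2990
So 2990·(-5403) ≡ 1 (mod 12083), giving 2990⁻¹ ≡ 6680.
x ≡ 2990⁻¹·8550 ≡ 6680·8550 ≡ 9742 (mod 12083).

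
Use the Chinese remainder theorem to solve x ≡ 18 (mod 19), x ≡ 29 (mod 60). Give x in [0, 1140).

Write x = 18 + 19·k. Then 19·k ≡ 29 − 18 ≡ 11 (mod 60).
Need 19⁻¹ mod 60. Extended Euclid on (60, 19):
60 = 3×19 + 3
19 = 6×3 + 1
3 = 3×1 + 0
Back-substitute:
1 = 19 − 6·3
1 = −6·60 + 19·19
19⁻¹ ≡ 19 (mod 60), so k ≡ 19·11 ≡ 29 (mod 60).
x = 18 + 19·29 = 569.

569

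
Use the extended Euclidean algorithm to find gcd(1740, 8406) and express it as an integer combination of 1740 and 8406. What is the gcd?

Repeated division:
8406 = 4*1740 + 1446
1740 = 1*1446 + 294
1446 = 4*294 + 270
294 = 1*270 + 24
270 = 11*24 + 6
24 = 4*6 + 0
gcd(1740, 8406) = 6.
Express as a combination:
6 = 270 − 11·24
6 = −11·294 + 12·270
6 = 12·1446 − 59·294
6 = −59·1740 + 71·1446
6 = 71·8406 − 343·1740
So 6 = (71)·8406 + (-343)·1740.

6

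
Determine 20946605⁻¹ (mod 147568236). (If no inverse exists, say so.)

Apply the Euclidean algorithm to 147568236 and 20946605:
147568236 = 7×20946605 + 942001
20946605 = 22×942001 + 222583
942001 = 4×222583 + 51669
222583 = 4×51669 + 15907
51669 = 3×15907 + 3948
15907 = 4×3948 + 115
3948 = 34×115 + 38
115 = 3×38 + 1
38 = 38×1 + 0
gcd = 1, so the inverse exists. Back-substitute:
1 = 115 − 3·38
1 = −3·3948 + 103·115
1 = 103·15907 − 415·3948
1 = −415·51669 + 1348·15907
1 = 1348·222583 − 5807·51669
1 = −5807·942001 + 24576·222583
1 = 24576·20946605 − 546479·942001
1 = −546479·147568236 + 3849929·20946605
So 20946605·3849929 ≡ 1 (mod 147568236).

3849929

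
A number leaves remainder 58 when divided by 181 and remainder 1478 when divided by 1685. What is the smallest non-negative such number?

Write x = 58 + 181·k. Then 181·k ≡ 1478 − 58 ≡ 1420 (mod 1685).
Need 181⁻¹ mod 1685. Extended Euclid on (1685, 181):
1685 = 9×181 + 56
181 = 3×56 + 13
56 = 4×13 + 4
13 = 3×4 + 1
4 = 4×1 + 0
Back-substitute:
1 = 13 − 3·4
1 = −3·56 + 13·13
1 = 13·181 − 42·56
1 = −42·1685 + 391·181
181⁻¹ ≡ 391 (mod 1685), so k ≡ 391·1420 ≡ 855 (mod 1685).
x = 58 + 181·855 = 154813.

154813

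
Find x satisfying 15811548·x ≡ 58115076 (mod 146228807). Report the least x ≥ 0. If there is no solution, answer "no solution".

First find gcd(15811548, 146228807):
146228807 = 9·15811548 + 3924875
15811548 = 4·3924875 + 112048
3924875 = 35·112048 + 3195
112048 = 35·3195 + 223
3195 = 14·223 + 73
223 = 3·73 + 4
73 = 18·4 + 1
4 = 4·1 + 0
gcd = 1, so a unique solution mod 146228807 exists.
Back-substitute for the Bézout coefficients:
1 = 73 − 18·4
1 = −18·223 + 55·73
1 = 55·3195 − 788·223
1 = −788·112048 + 27635·3195
1 = 27635·3924875 − 968013·112048
1 = −968013·15811548 + 3899687·3924875
1 = 3899687·146228807 − 36065196·15811548
So 15811548·(-36065196) ≡ 1 (mod 146228807), giving 15811548⁻¹ ≡ 110163611.
x ≡ 15811548⁻¹·58115076 ≡ 110163611·58115076 ≡ 101776942 (mod 146228807).

101776942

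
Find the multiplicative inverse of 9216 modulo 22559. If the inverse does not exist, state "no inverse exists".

10107

Extended Euclidean algorithm:
22559 = 2·9216 + 4127
9216 = 2·4127 + 962
4127 = 4·962 + 279
962 = 3·279 + 125
279 = 2·125 + 29
125 = 4·29 + 9
29 = 3·9 + 2
9 = 4·2 + 1
2 = 2·1 + 0
gcd = 1, so the inverse exists. Back-substitute:
1 = 9 − 4·2
1 = −4·29 + 13·9
1 = 13·125 − 56·29
1 = −56·279 + 125·125
1 = 125·962 − 431·279
1 = −431·4127 + 1849·962
1 = 1849·9216 − 4129·4127
1 = −4129·22559 + 10107·9216
So 9216·10107 ≡ 1 (mod 22559).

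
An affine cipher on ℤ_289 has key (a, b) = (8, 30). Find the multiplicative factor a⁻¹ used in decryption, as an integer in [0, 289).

Extended Euclidean algorithm:
289 = 36×8 + 1
8 = 8×1 + 0
The gcd is 1. Working backward:
1 = 289 − 36·8
Thus 8·(-36) ≡ 1 (mod 289); reducing, -36 mod 289 = 253.

253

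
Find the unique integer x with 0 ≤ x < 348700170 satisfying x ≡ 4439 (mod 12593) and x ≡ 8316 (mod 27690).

322624506

Write x = 4439 + 12593·k. Then 12593·k ≡ 8316 − 4439 ≡ 3877 (mod 27690).
Need 12593⁻¹ mod 27690. Extended Euclid on (27690, 12593):
27690 = 2·12593 + 2504
12593 = 5·2504 + 73
2504 = 34·73 + 22
73 = 3·22 + 7
22 = 3·7 + 1
7 = 7·1 + 0
Back-substitute:
1 = 22 − 3·7
1 = −3·73 + 10·22
1 = 10·2504 − 343·73
1 = −343·12593 + 1725·2504
1 = 1725·27690 − 3793·12593
12593⁻¹ ≡ 23897 (mod 27690), so k ≡ 23897·3877 ≡ 25619 (mod 27690).
x = 4439 + 12593·25619 = 322624506.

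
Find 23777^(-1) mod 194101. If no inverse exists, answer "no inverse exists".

gcd(194101, 23777) by repeated division:
194101 = 8×23777 + 3885
23777 = 6×3885 + 467
3885 = 8×467 + 149
467 = 3×149 + 20
149 = 7×20 + 9
20 = 2×9 + 2
9 = 4×2 + 1
2 = 2×1 + 0
Since gcd(23777, 194101) = 1, back-substitute to write 1 as a combination:
1 = 9 − 4·2
1 = −4·20 + 9·9
1 = 9·149 − 67·20
1 = −67·467 + 210·149
1 = 210·3885 − 1747·467
1 = −1747·23777 + 10692·3885
1 = 10692·194101 − 87283·23777
Thus 23777·(-87283) ≡ 1 (mod 194101); reducing, -87283 mod 194101 = 106818.

106818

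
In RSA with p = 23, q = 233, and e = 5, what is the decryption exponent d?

φ(n) = (p−1)(q−1) = 22·232 = 5104.
Need d with 5·d ≡ 1 (mod 5104). Apply the extended Euclidean algorithm:
5104 = 1020*5 + 4
5 = 1*4 + 1
4 = 4*1 + 0
Back-substitute:
1 = 5 − 4
1 = −5104 + 1021·5
So 5·1021 ≡ 1 (mod 5104), hence d = 1021.

1021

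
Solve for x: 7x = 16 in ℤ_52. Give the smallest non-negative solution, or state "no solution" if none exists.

First find gcd(7, 52):
52 = 7×7 + 3
7 = 2×3 + 1
3 = 3×1 + 0
gcd = 1, so a unique solution mod 52 exists.
Back-substitute for the Bézout coefficients:
1 = 7 − 2·3
1 = −2·52 + 15·7
So 7·(15) ≡ 1 (mod 52), giving 7⁻¹ ≡ 15.
x ≡ 7⁻¹·16 ≡ 15·16 ≡ 32 (mod 52).

32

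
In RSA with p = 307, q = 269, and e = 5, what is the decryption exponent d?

φ(n) = (p−1)(q−1) = 306·268 = 82008.
Need d with 5·d ≡ 1 (mod 82008). Apply the extended Euclidean algorithm:
82008 = 16401*5 + 3
5 = 1*3 + 2
3 = 1*2 + 1
2 = 2*1 + 0
Back-substitute:
1 = 3 − 2
1 = −5 + 2·3
1 = 2·82008 − 32803·5
So 5·(-32803) ≡ 1 (mod 82008), hence d ≡ -32803 ≡ 49205 (mod 82008).

49205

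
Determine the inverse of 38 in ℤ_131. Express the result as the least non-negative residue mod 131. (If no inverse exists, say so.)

gcd(131, 38) by repeated division:
131 = 3×38 + 17
38 = 2×17 + 4
17 = 4×4 + 1
4 = 4×1 + 0
gcd = 1, so the inverse exists. Back-substitute:
1 = 17 − 4·4
1 = −4·38 + 9·17
1 = 9·131 − 31·38
So 38·(-31) ≡ 1 (mod 131), and -31 ≡ 100 (mod 131).

100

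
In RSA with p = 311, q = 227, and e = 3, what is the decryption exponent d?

φ(n) = (p−1)(q−1) = 310·226 = 70060.
Need d with 3·d ≡ 1 (mod 70060). Apply the extended Euclidean algorithm:
70060 = 23353·3 + 1
3 = 3·1 + 0
Back-substitute:
1 = 70060 − 23353·3
So 3·(-23353) ≡ 1 (mod 70060), hence d ≡ -23353 ≡ 46707 (mod 70060).

46707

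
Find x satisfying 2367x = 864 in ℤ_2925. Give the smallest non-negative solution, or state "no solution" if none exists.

292

First find gcd(2367, 2925):
2925 = 1*2367 + 558
2367 = 4*558 + 135
558 = 4*135 + 18
135 = 7*18 + 9
18 = 2*9 + 0
gcd = 9 and 9 | 864, so solutions exist. Divide through by 9: 263x ≡ 96 (mod 325).
Now find 263⁻¹ mod 325:
325 = 1·263 + 62
263 = 4·62 + 15
62 = 4·15 + 2
15 = 7·2 + 1
2 = 2·1 + 0
Back-substitute:
1 = 15 − 7·2
1 = −7·62 + 29·15
1 = 29·263 − 123·62
1 = −123·325 + 152·263
So 263⁻¹ ≡ 152 (mod 325).
Then x ≡ 152·96 ≡ 292 (mod 325); the smallest non-negative solution is x = 292.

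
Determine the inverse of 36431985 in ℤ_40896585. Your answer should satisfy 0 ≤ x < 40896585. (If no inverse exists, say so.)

no inverse exists

Euclidean algorithm on 40896585, 36431985:
40896585 = 1·36431985 + 4464600
36431985 = 8·4464600 + 715185
4464600 = 6·715185 + 173490
715185 = 4·173490 + 21225
173490 = 8·21225 + 3690
21225 = 5·3690 + 2775
3690 = 1·2775 + 915
2775 = 3·915 + 30
915 = 30·30 + 15
30 = 2·15 + 0
Since gcd = 15 > 1, 36431985 is not a unit mod 40896585.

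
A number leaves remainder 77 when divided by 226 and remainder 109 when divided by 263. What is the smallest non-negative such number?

Write x = 77 + 226·k. Then 226·k ≡ 109 − 77 ≡ 32 (mod 263).
Need 226⁻¹ mod 263. Extended Euclid on (263, 226):
263 = 1×226 + 37
226 = 6×37 + 4
37 = 9×4 + 1
4 = 4×1 + 0
Back-substitute:
1 = 37 − 9·4
1 = −9·226 + 55·37
1 = 55·263 − 64·226
226⁻¹ ≡ 199 (mod 263), so k ≡ 199·32 ≡ 56 (mod 263).
x = 77 + 226·56 = 12733.

12733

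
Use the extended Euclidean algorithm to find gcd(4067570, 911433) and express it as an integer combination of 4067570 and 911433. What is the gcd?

1

Apply Euclid's algorithm to 4067570 and 911433:
4067570 = 4*911433 + 421838
911433 = 2*421838 + 67757
421838 = 6*67757 + 15296
67757 = 4*15296 + 6573
15296 = 2*6573 + 2150
6573 = 3*2150 + 123
2150 = 17*123 + 59
123 = 2*59 + 5
59 = 11*5 + 4
5 = 1*4 + 1
4 = 4*1 + 0
gcd(4067570, 911433) = 1.
Working backward:
1 = 5 − 4
1 = −59 + 12·5
1 = 12·123 − 25·59
1 = −25·2150 + 437·123
1 = 437·6573 − 1336·2150
1 = −1336·15296 + 3109·6573
1 = 3109·67757 − 13772·15296
1 = −13772·421838 + 85741·67757
1 = 85741·911433 − 185254·421838
1 = −185254·4067570 + 826757·911433
So 1 = (-185254)·4067570 + (826757)·911433.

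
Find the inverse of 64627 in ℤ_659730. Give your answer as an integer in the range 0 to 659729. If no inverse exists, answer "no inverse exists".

506953

gcd(659730, 64627) by repeated division:
659730 = 10×64627 + 13460
64627 = 4×13460 + 10787
13460 = 1×10787 + 2673
10787 = 4×2673 + 95
2673 = 28×95 + 13
95 = 7×13 + 4
13 = 3×4 + 1
4 = 4×1 + 0
gcd = 1, so the inverse exists. Back-substitute:
1 = 13 − 3·4
1 = −3·95 + 22·13
1 = 22·2673 − 619·95
1 = −619·10787 + 2498·2673
1 = 2498·13460 − 3117·10787
1 = −3117·64627 + 14966·13460
1 = 14966·659730 − 152777·64627
So 64627·(-152777) ≡ 1 (mod 659730), and -152777 ≡ 506953 (mod 659730).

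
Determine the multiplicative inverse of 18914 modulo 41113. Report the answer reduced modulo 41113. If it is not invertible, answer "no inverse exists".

24017

gcd(41113, 18914) by repeated division:
41113 = 2*18914 + 3285
18914 = 5*3285 + 2489
3285 = 1*2489 + 796
2489 = 3*796 + 101
796 = 7*101 + 89
101 = 1*89 + 12
89 = 7*12 + 5
12 = 2*5 + 2
5 = 2*2 + 1
2 = 2*1 + 0
The gcd is 1. Working backward:
1 = 5 − 2·2
1 = −2·12 + 5·5
1 = 5·89 − 37·12
1 = −37·101 + 42·89
1 = 42·796 − 331·101
1 = −331·2489 + 1035·796
1 = 1035·3285 − 1366·2489
1 = −1366·18914 + 7865·3285
1 = 7865·41113 − 17096·18914
Thus 18914·(-17096) ≡ 1 (mod 41113); reducing, -17096 mod 41113 = 24017.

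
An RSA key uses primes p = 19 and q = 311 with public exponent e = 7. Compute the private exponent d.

4783

φ(n) = (p−1)(q−1) = 18·310 = 5580.
Need d with 7·d ≡ 1 (mod 5580). Apply the extended Euclidean algorithm:
5580 = 797·7 + 1
7 = 7·1 + 0
Back-substitute:
1 = 5580 − 797·7
So 7·(-797) ≡ 1 (mod 5580), hence d ≡ -797 ≡ 4783 (mod 5580).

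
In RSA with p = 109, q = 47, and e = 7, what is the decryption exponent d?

φ(n) = (p−1)(q−1) = 108·46 = 4968.
Need d with 7·d ≡ 1 (mod 4968). Apply the extended Euclidean algorithm:
4968 = 709×7 + 5
7 = 1×5 + 2
5 = 2×2 + 1
2 = 2×1 + 0
Back-substitute:
1 = 5 − 2·2
1 = −2·7 + 3·5
1 = 3·4968 − 2129·7
So 7·(-2129) ≡ 1 (mod 4968), hence d ≡ -2129 ≡ 2839 (mod 4968).

2839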